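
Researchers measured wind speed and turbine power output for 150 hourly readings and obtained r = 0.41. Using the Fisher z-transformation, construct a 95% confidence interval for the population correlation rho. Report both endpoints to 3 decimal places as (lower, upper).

z_r = atanh(0.41) = 0.435611;  SE = 1/√(n−3) = 1/√147 = 0.082479
z-limits: 0.435611 ± 1.960·0.082479 = 0.435611 ± 0.161659 = [0.273952, 0.597270]
ρ-limits: (tanh 0.273952, tanh 0.597270) = (0.267, 0.535)

(0.267, 0.535)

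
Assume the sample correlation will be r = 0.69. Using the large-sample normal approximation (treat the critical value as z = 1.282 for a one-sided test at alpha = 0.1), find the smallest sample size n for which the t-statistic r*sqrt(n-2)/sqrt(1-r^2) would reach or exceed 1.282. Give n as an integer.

r√(n−2)/√(1−r²) ≥ 1.282  ⇔  n−2 ≥ (1.282)²·(1−r²)/r²
(1−r²)/r² = (1−0.4761)/0.4761 = 1.1004
n ≥ 2 + 1.643524·1.1004 = 2 + 1.8085 = 3.8085
⌈3.8085⌉ = 4

4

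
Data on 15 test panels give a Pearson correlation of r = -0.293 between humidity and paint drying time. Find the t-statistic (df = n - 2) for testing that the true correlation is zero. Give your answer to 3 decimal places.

1 − r² = 1 − 0.085849 = 0.914151;  √(1−r²) = 0.956112
√(n−2) = √13 = 3.605551
t = r·√(n−2)/√(1−r²) = -0.293 · 3.605551 / 0.956112 = -1.105

-1.105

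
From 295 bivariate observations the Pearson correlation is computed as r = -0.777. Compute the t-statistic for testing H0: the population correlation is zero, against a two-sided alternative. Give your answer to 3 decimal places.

t = r·√(n−2) / √(1−r²) with r = -0.777, n = 295
  = -0.777·√293 / √(1 − 0.603729)
  = -0.777·17.117243 / 0.629501
  = -13.300098 / 0.629501 = -21.128

-21.128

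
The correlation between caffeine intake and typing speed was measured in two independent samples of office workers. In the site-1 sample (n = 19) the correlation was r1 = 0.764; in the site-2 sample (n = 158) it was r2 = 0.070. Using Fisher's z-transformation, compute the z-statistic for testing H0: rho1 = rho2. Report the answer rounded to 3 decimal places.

3.563

Fisher z-transforms: z1 = atanh(0.764) = 1.005754, z2 = atanh(0.070) = 0.070115; difference d = 0.935639
Var(d) = 1/16 + 1/155 = 0.0625000 + 0.0064516 = 0.0689516
z = d/√Var(d) = 0.935639 / √0.0689516 = 0.935639 / 0.262586 = 3.563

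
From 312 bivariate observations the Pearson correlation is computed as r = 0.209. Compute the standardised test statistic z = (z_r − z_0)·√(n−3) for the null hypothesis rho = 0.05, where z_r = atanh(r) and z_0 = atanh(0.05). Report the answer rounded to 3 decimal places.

2.849

z_r = atanh(0.209) = 0.212125,  z_0 = atanh(0.05) = 0.050042
SE = 1/√(n−3) = 1/√309 = 0.056888
z = (z_r − z_0)/SE = (0.212125 − 0.050042) / 0.056888 = 0.162083 / 0.056888 = 2.849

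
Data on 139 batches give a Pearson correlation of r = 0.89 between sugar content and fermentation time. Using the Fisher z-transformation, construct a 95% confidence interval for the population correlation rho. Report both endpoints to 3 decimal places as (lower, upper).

z_r = atanh(0.89) = 1.421926;  SE = 1/√(n−3) = 1/√136 = 0.085749
z-limits: 1.421926 ± 1.960·0.085749 = 1.421926 ± 0.168068 = [1.253858, 1.589994]
ρ-limits: (tanh 1.253858, tanh 1.589994) = (0.849, 0.920)

(0.849, 0.920)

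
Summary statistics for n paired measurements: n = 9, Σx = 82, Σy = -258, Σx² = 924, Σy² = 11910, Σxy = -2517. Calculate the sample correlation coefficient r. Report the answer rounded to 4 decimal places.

Numerator: nΣxy − (Σx)(Σy) = 9·(-2517) − (82)(-258) = -1497
Denominator: √[(nΣx²−(Σx)²)(nΣy²−(Σy)²)]
  nΣx²−(Σx)² = 9·924 − 6724 = 1592;  nΣy²−(Σy)² = 9·11910 − 66564 = 40626
  √(1592·40626) = √64676592 = 8042.1758
r = -1497 / 8042.1758 = -0.1861

-0.1861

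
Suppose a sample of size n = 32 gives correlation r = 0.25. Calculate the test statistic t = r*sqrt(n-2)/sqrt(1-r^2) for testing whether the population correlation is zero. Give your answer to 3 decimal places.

1.414

1 − r² = 1 − 0.0625 = 0.9375;  √(1−r²) = 0.968246
√(n−2) = √30 = 5.477226
t = r·√(n−2)/√(1−r²) = 0.25 · 5.477226 / 0.968246 = 1.414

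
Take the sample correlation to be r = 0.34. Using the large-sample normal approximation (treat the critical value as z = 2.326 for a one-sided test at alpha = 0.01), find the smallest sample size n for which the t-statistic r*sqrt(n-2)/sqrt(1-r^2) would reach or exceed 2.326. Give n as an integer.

Need r·√(n−2)/√(1−r²) ≥ 2.326
√(n−2) ≥ 2.326·√(1−0.1156) / 0.34 = 2.326·0.940425 / 0.34 = 6.4336
n−2 ≥ 41.3912  ⇒  n ≥ 43.3912
Smallest integer n = 44

44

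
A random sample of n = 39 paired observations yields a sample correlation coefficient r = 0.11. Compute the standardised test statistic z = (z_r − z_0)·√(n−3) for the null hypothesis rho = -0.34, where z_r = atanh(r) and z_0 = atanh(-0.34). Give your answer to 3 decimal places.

2.787

z_r = atanh(0.11) = 0.110447,  z_0 = atanh(-0.34) = -0.354093
SE = 1/√(n−3) = 1/√36 = 0.166667
z = (z_r − z_0)/SE = (0.110447 − (-0.354093)) / 0.166667 = 0.464540 / 0.166667 = 2.787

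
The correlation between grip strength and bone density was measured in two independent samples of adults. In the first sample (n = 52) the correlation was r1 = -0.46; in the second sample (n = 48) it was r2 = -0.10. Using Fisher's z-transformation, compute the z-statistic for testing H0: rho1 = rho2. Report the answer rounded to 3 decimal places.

-1.923

z1 = atanh(-0.46) = -0.497311,  z2 = atanh(-0.10) = -0.100335
SE = √(1/(n1−3) + 1/(n2−3)) = √(1/49 + 1/45) = √(0.0204082 + 0.0222222) = √0.0426304 = 0.206471
z = (z1 − z2)/SE = (-0.497311 − (-0.100335)) / 0.206471 = -0.396976 / 0.206471 = -1.923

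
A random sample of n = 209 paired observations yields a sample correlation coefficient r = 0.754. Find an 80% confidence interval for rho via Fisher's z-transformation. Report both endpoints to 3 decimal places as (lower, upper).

(0.713, 0.790)

z_r = atanh(0.754) = 0.982161;  SE = 1/√(n−3) = 1/√206 = 0.069673
z-limits: 0.982161 ± 1.282·0.069673 = 0.982161 ± 0.089321 = [0.892840, 1.071482]
ρ-limits: (tanh 0.892840, tanh 1.071482) = (0.713, 0.790)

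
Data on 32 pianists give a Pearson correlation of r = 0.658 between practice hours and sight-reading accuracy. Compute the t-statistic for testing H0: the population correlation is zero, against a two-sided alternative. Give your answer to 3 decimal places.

4.786

t = r·√(n−2) / √(1−r²) with r = 0.658, n = 32
  = 0.658·√30 / √(1 − 0.432964)
  = 0.658·5.477226 / 0.753018
  = 3.604015 / 0.753018 = 4.786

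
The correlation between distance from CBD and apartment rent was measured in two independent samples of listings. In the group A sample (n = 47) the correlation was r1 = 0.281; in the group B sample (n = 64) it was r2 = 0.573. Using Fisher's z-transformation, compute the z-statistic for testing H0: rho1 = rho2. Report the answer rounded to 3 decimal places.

Fisher z-transforms: z1 = atanh(0.281) = 0.288767, z2 = atanh(0.573) = 0.651978; difference d = -0.363211
Var(d) = 1/44 + 1/61 = 0.0227273 + 0.0163934 = 0.0391207
z = d/√Var(d) = -0.363211 / √0.0391207 = -0.363211 / 0.197790 = -1.836

-1.836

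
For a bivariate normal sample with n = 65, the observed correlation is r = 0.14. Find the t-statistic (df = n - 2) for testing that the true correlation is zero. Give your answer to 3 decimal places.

1.122

1 − r² = 1 − 0.0196 = 0.9804;  √(1−r²) = 0.990152
√(n−2) = √63 = 7.937254
t = r·√(n−2)/√(1−r²) = 0.14 · 7.937254 / 0.990152 = 1.122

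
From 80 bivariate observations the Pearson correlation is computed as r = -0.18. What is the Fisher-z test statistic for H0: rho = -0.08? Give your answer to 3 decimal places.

z_r = atanh(-0.18) = -0.181983,  z_0 = atanh(-0.08) = -0.080171
SE = 1/√(n−3) = 1/√77 = 0.113961
z = (z_r − z_0)/SE = (-0.181983 − (-0.080171)) / 0.113961 = -0.101812 / 0.113961 = -0.893

-0.893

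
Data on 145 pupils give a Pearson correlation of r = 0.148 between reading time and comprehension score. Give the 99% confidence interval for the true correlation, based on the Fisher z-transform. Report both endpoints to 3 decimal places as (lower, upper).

(-0.067, 0.350)

z_r = atanh(0.148) = 0.149095;  SE = 1/√(n−3) = 1/√142 = 0.083918
z-limits: 0.149095 ± 2.576·0.083918 = 0.149095 ± 0.216173 = [-0.067078, 0.365268]
ρ-limits: (tanh -0.067078, tanh 0.365268) = (-0.067, 0.350)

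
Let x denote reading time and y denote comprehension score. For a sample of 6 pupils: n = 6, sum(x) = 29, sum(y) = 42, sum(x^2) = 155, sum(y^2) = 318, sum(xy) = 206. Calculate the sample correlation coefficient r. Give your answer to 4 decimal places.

0.1590

Numerator: nΣxy − (Σx)(Σy) = 6·206 − (29)(42) = 18
Denominator: √[(nΣx²−(Σx)²)(nΣy²−(Σy)²)]
  nΣx²−(Σx)² = 6·155 − 841 = 89;  nΣy²−(Σy)² = 6·318 − 1764 = 144
  √(89·144) = √12816 = 113.2078
r = 18 / 113.2078 = 0.1590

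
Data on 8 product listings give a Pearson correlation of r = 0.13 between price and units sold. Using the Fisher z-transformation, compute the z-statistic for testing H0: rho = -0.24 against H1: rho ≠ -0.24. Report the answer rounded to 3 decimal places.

Fisher z: atanh(0.13) = 0.130740, atanh(-0.24) = -0.244774
z = (z_r − z_0)·√(n−3) = (0.130740 − (-0.244774))·√5 = 0.375514 · 2.236068 = 0.840

0.840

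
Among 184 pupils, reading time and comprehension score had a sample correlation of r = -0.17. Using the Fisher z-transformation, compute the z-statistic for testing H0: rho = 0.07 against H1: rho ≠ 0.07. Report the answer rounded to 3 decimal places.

Fisher z: atanh(-0.17) = -0.171667, atanh(0.07) = 0.070115
z = (z_r − z_0)·√(n−3) = (-0.171667 − 0.070115)·√181 = -0.241782 · 13.453624 = -3.253

-3.253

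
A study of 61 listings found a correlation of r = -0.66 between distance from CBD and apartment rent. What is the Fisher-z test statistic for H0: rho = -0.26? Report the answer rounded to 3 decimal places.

-4.011

Fisher z: atanh(-0.66) = -0.792814, atanh(-0.26) = -0.266108
z = (z_r − z_0)·√(n−3) = (-0.792814 − (-0.266108))·√58 = -0.526706 · 7.615773 = -4.011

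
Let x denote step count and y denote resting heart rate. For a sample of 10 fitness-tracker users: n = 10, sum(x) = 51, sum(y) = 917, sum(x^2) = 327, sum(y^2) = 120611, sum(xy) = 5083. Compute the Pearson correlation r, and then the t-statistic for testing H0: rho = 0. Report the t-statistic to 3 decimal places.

0.761

Numerator: nΣxy − (Σx)(Σy) = 10·5083 − (51)(917) = 4063
Denominator: √[(nΣx²−(Σx)²)(nΣy²−(Σy)²)]
  nΣx²−(Σx)² = 10·327 − 2601 = 669;  nΣy²−(Σy)² = 10·120611 − 840889 = 365221
  √(669·365221) = √244332849 = 15631.1500
r = 4063 / 15631.1500 = 0.2599
t = r·√(n−2)/√(1−r²) = 0.2599·√8 / √(1−0.067548) = 0.735108 / 0.965636 = 0.761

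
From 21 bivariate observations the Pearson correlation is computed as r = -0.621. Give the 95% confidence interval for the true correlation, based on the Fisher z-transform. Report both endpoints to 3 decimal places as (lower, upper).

(-0.830, -0.259)

z_r = atanh(-0.621) = -0.726631;  SE = 1/√(n−3) = 1/√18 = 0.235702
z-limits: -0.726631 ± 1.960·0.235702 = -0.726631 ± 0.461976 = [-1.188607, -0.264655]
ρ-limits: (tanh -1.188607, tanh -0.264655) = (-0.830, -0.259)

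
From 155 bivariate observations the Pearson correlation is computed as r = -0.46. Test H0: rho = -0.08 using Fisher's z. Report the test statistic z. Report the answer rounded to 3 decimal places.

Fisher z: atanh(-0.46) = -0.497311, atanh(-0.08) = -0.080171
z = (z_r − z_0)·√(n−3) = (-0.497311 − (-0.080171))·√152 = -0.417140 · 12.328828 = -5.143

-5.143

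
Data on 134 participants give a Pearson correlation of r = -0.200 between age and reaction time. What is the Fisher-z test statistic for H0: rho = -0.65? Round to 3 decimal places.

6.553

z_r = atanh(-0.200) = -0.202733,  z_0 = atanh(-0.65) = -0.775299
SE = 1/√(n−3) = 1/√131 = 0.087370
z = (z_r − z_0)/SE = (-0.202733 − (-0.775299)) / 0.087370 = 0.572566 / 0.087370 = 6.553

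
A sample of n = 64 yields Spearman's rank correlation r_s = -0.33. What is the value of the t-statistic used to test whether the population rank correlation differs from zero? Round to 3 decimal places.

1 − r_s² = 1 − 0.1089 = 0.8911;  √(1−r_s²) = 0.943981
√(n−2) = √62 = 7.874008
t = r_s·√(n−2)/√(1−r_s²) = -0.33 · 7.874008 / 0.943981 = -2.753

-2.753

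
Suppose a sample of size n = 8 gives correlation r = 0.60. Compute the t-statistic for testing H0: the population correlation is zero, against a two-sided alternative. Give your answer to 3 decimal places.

1.837

1 − r² = 1 − 0.3600 = 0.6400;  √(1−r²) = 0.800000
√(n−2) = √6 = 2.449490
t = r·√(n−2)/√(1−r²) = 0.60 · 2.449490 / 0.800000 = 1.837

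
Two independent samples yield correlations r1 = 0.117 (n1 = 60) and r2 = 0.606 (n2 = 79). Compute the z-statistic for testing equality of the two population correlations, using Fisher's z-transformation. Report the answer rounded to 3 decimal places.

-3.339

Fisher z-transforms: z1 = atanh(0.117) = 0.117538, z2 = atanh(0.606) = 0.702575; difference d = -0.585037
Var(d) = 1/57 + 1/76 = 0.0175439 + 0.0131579 = 0.0307018
z = d/√Var(d) = -0.585037 / √0.0307018 = -0.585037 / 0.175219 = -3.339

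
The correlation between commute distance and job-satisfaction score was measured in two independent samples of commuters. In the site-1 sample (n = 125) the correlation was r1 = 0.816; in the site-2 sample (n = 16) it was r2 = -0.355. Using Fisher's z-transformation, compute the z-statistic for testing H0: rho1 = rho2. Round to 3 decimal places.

5.196

z1 = atanh(0.816) = 1.144728,  z2 = atanh(-0.355) = -0.371153
SE = √(1/(n1−3) + 1/(n2−3)) = √(1/122 + 1/13) = √(0.0081967 + 0.0769231) = √0.0851198 = 0.291753
z = (z1 − z2)/SE = (1.144728 − (-0.371153)) / 0.291753 = 1.515881 / 0.291753 = 5.196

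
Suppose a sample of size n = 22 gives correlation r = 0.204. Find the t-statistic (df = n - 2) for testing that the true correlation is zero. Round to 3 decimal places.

t = r·√(n−2) / √(1−r²) with r = 0.204, n = 22
  = 0.204·√20 / √(1 − 0.041616)
  = 0.204·4.472136 / 0.978971
  = 0.912316 / 0.978971 = 0.932

0.932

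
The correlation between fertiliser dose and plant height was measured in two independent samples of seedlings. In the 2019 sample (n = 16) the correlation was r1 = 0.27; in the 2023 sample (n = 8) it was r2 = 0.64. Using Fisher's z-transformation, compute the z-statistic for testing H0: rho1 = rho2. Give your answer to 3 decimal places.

-0.915

Fisher z-transforms: z1 = atanh(0.27) = 0.276864, z2 = atanh(0.64) = 0.758174; difference d = -0.481310
Var(d) = 1/13 + 1/5 = 0.0769231 + 0.2000000 = 0.2769231
z = d/√Var(d) = -0.481310 / √0.2769231 = -0.481310 / 0.526235 = -0.915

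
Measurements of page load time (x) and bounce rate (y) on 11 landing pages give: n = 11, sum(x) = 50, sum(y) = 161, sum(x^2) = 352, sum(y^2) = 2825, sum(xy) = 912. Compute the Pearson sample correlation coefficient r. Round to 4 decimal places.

Numerator: nΣxy − (Σx)(Σy) = 11·912 − (50)(161) = 1982
Denominator: √[(nΣx²−(Σx)²)(nΣy²−(Σy)²)]
  nΣx²−(Σx)² = 11·352 − 2500 = 1372;  nΣy²−(Σy)² = 11·2825 − 25921 = 5154
  √(1372·5154) = √7071288 = 2659.1894
r = 1982 / 2659.1894 = 0.7453

0.7453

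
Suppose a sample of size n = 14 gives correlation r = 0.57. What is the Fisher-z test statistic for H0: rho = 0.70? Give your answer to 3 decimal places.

-0.729

z_r = atanh(0.57) = 0.647523,  z_0 = atanh(0.70) = 0.867301
SE = 1/√(n−3) = 1/√11 = 0.301511
z = (z_r − z_0)/SE = (0.647523 − 0.867301) / 0.301511 = -0.219778 / 0.301511 = -0.729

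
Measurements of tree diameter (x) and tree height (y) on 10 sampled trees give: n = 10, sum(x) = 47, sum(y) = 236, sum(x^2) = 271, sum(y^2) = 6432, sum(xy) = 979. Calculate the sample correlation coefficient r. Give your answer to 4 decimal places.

S_xy = nΣxy − ΣxΣy = 10·979 − 47·236 = 9790 − 11092 = -1302
S_xx = nΣx² − (Σx)² = 10·271 − 47² = 2710 − 2209 = 501
S_yy = nΣy² − (Σy)² = 10·6432 − 236² = 64320 − 55696 = 8624
r = S_xy / √(S_xx·S_yy) = -1302 / √(501·8624) = -1302 / √4320624 = -1302 / 2078.6111 = -0.6264

-0.6264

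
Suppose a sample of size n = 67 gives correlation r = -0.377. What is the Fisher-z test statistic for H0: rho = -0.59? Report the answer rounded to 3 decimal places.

2.249

z_r = atanh(-0.377) = -0.396558,  z_0 = atanh(-0.59) = -0.677666
SE = 1/√(n−3) = 1/√64 = 0.125000
z = (z_r − z_0)/SE = (-0.396558 − (-0.677666)) / 0.125000 = 0.281108 / 0.125000 = 2.249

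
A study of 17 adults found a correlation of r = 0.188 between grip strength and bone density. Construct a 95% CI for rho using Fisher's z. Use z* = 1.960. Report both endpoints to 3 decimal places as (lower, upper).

(-0.322, 0.613)

z_r = atanh(0.188) = 0.190263;  SE = 1/√(n−3) = 1/√14 = 0.267261
z-limits: 0.190263 ± 1.960·0.267261 = 0.190263 ± 0.523832 = [-0.333569, 0.714095]
ρ-limits: (tanh -0.333569, tanh 0.714095) = (-0.322, 0.613)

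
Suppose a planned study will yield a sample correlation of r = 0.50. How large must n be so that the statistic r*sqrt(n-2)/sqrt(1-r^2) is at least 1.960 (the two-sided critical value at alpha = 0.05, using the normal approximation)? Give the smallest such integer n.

Need r·√(n−2)/√(1−r²) ≥ 1.960
√(n−2) ≥ 1.960·√(1−0.2500) / 0.50 = 1.960·0.866025 / 0.50 = 3.3948
n−2 ≥ 11.5247  ⇒  n ≥ 13.5247
Smallest integer n = 14

14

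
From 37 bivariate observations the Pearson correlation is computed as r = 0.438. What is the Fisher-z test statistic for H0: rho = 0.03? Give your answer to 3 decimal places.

Fisher z: atanh(0.438) = 0.469753, atanh(0.03) = 0.030009
z = (z_r − z_0)·√(n−3) = (0.469753 − 0.030009)·√34 = 0.439744 · 5.830952 = 2.564

2.564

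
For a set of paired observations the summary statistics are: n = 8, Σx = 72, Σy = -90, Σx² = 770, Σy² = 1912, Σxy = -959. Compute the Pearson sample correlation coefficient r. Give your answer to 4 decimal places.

S_xy = nΣxy − ΣxΣy = 8·(-959) − 72·(-90) = -7672 − (-6480) = -1192
S_xx = nΣx² − (Σx)² = 8·770 − 72² = 6160 − 5184 = 976
S_yy = nΣy² − (Σy)² = 8·1912 − (-90)² = 15296 − 8100 = 7196
r = S_xy / √(S_xx·S_yy) = -1192 / √(976·7196) = -1192 / √7023296 = -1192 / 2650.1502 = -0.4498

-0.4498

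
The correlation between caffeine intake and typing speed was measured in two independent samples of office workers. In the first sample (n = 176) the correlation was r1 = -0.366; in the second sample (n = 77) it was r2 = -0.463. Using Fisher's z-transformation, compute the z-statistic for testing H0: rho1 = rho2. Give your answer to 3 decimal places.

z1 = atanh(-0.366) = -0.383797,  z2 = atanh(-0.463) = -0.501123
SE = √(1/(n1−3) + 1/(n2−3)) = √(1/173 + 1/74) = √(0.0057803 + 0.0135135) = √0.0192938 = 0.138902
z = (z1 − z2)/SE = (-0.383797 − (-0.501123)) / 0.138902 = 0.117326 / 0.138902 = 0.845

0.845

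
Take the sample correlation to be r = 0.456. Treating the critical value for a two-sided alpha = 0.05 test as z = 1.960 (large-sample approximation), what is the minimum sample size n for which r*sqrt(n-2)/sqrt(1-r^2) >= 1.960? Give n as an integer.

17

Need r·√(n−2)/√(1−r²) ≥ 1.960
√(n−2) ≥ 1.960·√(1−0.207936) / 0.456 = 1.960·0.889980 / 0.456 = 3.8254
n−2 ≥ 14.6337  ⇒  n ≥ 16.6337
Smallest integer n = 17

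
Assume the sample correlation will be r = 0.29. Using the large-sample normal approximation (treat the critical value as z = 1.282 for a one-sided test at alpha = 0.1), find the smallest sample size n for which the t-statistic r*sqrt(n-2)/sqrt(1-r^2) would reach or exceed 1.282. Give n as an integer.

r√(n−2)/√(1−r²) ≥ 1.282  ⇔  n−2 ≥ (1.282)²·(1−r²)/r²
(1−r²)/r² = (1−0.0841)/0.0841 = 10.8906
n ≥ 2 + 1.643524·10.8906 = 2 + 17.8990 = 19.8990
⌈19.8990⌉ = 20

20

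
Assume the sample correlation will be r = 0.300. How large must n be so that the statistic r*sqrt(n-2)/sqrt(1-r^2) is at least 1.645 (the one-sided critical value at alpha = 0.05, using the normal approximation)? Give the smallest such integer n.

30

r√(n−2)/√(1−r²) ≥ 1.645  ⇔  n−2 ≥ (1.645)²·(1−r²)/r²
(1−r²)/r² = (1−0.090000)/0.090000 = 10.1111
n ≥ 2 + 2.706025·10.1111 = 2 + 27.3609 = 29.3609
⌈29.3609⌉ = 30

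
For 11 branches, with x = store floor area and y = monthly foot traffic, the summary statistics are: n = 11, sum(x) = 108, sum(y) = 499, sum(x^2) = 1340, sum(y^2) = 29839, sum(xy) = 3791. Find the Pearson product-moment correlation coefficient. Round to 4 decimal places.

S_xy = nΣxy − ΣxΣy = 11·3791 − 108·499 = 41701 − 53892 = -12191
S_xx = nΣx² − (Σx)² = 11·1340 − 108² = 14740 − 11664 = 3076
S_yy = nΣy² − (Σy)² = 11·29839 − 499² = 328229 − 249001 = 79228
r = S_xy / √(S_xx·S_yy) = -12191 / √(3076·79228) = -12191 / √243705328 = -12191 / 15611.0643 = -0.7809

-0.7809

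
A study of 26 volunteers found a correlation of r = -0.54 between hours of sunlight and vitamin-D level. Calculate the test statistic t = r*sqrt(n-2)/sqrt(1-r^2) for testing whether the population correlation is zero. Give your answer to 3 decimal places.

-3.143

1 − r² = 1 − 0.2916 = 0.7084;  √(1−r²) = 0.841665
√(n−2) = √24 = 4.898979
t = r·√(n−2)/√(1−r²) = -0.54 · 4.898979 / 0.841665 = -3.143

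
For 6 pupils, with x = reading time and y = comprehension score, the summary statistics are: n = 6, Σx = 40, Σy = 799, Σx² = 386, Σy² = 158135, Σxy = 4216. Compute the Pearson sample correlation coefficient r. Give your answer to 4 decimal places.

S_xy = nΣxy − ΣxΣy = 6·4216 − 40·799 = 25296 − 31960 = -6664
S_xx = nΣx² − (Σx)² = 6·386 − 40² = 2316 − 1600 = 716
S_yy = nΣy² − (Σy)² = 6·158135 − 799² = 948810 − 638401 = 310409
r = S_xy / √(S_xx·S_yy) = -6664 / √(716·310409) = -6664 / √222252844 = -6664 / 14908.1469 = -0.4470

-0.4470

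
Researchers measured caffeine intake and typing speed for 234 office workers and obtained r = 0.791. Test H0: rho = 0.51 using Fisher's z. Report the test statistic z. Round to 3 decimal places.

7.772

z_r = atanh(0.791) = 1.074098,  z_0 = atanh(0.51) = 0.562730
SE = 1/√(n−3) = 1/√231 = 0.065795
z = (z_r − z_0)/SE = (1.074098 − 0.562730) / 0.065795 = 0.511368 / 0.065795 = 7.772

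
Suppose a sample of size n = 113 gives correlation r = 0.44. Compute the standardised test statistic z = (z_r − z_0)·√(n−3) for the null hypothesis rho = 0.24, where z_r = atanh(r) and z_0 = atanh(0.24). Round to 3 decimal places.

Fisher z: atanh(0.44) = 0.472231, atanh(0.24) = 0.244774
z = (z_r − z_0)·√(n−3) = (0.472231 − 0.244774)·√110 = 0.227457 · 10.488088 = 2.386

2.386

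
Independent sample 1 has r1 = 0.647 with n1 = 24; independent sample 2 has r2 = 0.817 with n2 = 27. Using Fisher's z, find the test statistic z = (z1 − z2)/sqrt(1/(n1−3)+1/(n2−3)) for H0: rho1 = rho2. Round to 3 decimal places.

z1 = atanh(0.647) = 0.770121,  z2 = atanh(0.817) = 1.147728
SE = √(1/(n1−3) + 1/(n2−3)) = √(1/21 + 1/24) = √(0.0476190 + 0.0416667) = √0.0892857 = 0.298807
z = (z1 − z2)/SE = (0.770121 − 1.147728) / 0.298807 = -0.377607 / 0.298807 = -1.264

-1.264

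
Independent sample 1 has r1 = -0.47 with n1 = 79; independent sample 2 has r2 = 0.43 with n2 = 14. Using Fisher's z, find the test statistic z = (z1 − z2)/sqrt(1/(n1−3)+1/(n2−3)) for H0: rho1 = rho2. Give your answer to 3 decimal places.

Fisher z-transforms: z1 = atanh(-0.47) = -0.510070, z2 = atanh(0.43) = 0.459897; difference d = -0.969967
Var(d) = 1/76 + 1/11 = 0.0131579 + 0.0909091 = 0.1040670
z = d/√Var(d) = -0.969967 / √0.1040670 = -0.969967 / 0.322594 = -3.007

-3.007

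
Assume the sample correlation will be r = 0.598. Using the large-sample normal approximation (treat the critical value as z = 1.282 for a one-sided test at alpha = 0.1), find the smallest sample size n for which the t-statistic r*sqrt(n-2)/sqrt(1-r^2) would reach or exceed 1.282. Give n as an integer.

Need r·√(n−2)/√(1−r²) ≥ 1.282
√(n−2) ≥ 1.282·√(1−0.357604) / 0.598 = 1.282·0.801496 / 0.598 = 1.7183
n−2 ≥ 2.9526  ⇒  n ≥ 4.9526
Smallest integer n = 5

5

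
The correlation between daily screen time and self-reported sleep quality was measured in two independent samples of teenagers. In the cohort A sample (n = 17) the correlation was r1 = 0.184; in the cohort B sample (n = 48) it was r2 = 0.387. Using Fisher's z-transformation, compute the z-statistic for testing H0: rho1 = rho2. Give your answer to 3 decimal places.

-0.726

z1 = atanh(0.184) = 0.186120,  z2 = atanh(0.387) = 0.408267
SE = √(1/(n1−3) + 1/(n2−3)) = √(1/14 + 1/45) = √(0.0714286 + 0.0222222) = √0.0936508 = 0.306024
z = (z1 − z2)/SE = (0.186120 − 0.408267) / 0.306024 = -0.222147 / 0.306024 = -0.726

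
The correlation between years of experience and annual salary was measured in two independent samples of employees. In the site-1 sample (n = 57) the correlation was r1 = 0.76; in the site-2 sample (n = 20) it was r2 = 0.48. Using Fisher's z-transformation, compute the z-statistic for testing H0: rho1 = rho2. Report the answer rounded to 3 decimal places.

1.702

Fisher z-transforms: z1 = atanh(0.76) = 0.996215, z2 = atanh(0.48) = 0.522984; difference d = 0.473231
Var(d) = 1/54 + 1/17 = 0.0185185 + 0.0588235 = 0.0773420
z = d/√Var(d) = 0.473231 / √0.0773420 = 0.473231 / 0.278104 = 1.702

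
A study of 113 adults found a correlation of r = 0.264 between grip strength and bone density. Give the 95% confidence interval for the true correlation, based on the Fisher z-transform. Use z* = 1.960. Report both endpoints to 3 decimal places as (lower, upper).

(0.083, 0.428)

z_r = atanh(0.264) = 0.270403;  SE = 1/√(n−3) = 1/√110 = 0.095346
z-limits: 0.270403 ± 1.960·0.095346 = 0.270403 ± 0.186878 = [0.083525, 0.457281]
ρ-limits: (tanh 0.083525, tanh 0.457281) = (0.083, 0.428)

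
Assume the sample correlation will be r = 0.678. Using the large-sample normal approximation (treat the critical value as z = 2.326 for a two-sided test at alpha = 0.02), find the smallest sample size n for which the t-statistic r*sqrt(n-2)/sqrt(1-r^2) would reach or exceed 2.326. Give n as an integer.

9

Need r·√(n−2)/√(1−r²) ≥ 2.326
√(n−2) ≥ 2.326·√(1−0.459684) / 0.678 = 2.326·0.735062 / 0.678 = 2.5218
n−2 ≥ 6.3595  ⇒  n ≥ 8.3595
Smallest integer n = 9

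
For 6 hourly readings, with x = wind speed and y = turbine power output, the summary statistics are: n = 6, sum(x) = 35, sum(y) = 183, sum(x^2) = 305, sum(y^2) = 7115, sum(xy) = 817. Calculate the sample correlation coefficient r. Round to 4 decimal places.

-0.6370

S_xy = nΣxy − ΣxΣy = 6·817 − 35·183 = 4902 − 6405 = -1503
S_xx = nΣx² − (Σx)² = 6·305 − 35² = 1830 − 1225 = 605
S_yy = nΣy² − (Σy)² = 6·7115 − 183² = 42690 − 33489 = 9201
r = S_xy / √(S_xx·S_yy) = -1503 / √(605·9201) = -1503 / √5566605 = -1503 / 2359.3654 = -0.6370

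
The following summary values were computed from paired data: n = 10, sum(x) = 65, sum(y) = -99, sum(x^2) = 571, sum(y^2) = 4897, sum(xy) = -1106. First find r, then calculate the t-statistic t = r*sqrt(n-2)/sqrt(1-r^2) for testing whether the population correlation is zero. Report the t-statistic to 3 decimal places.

-2.157

S_xy = nΣxy − ΣxΣy = 10·(-1106) − 65·(-99) = -11060 − (-6435) = -4625
S_xx = nΣx² − (Σx)² = 10·571 − 65² = 5710 − 4225 = 1485
S_yy = nΣy² − (Σy)² = 10·4897 − (-99)² = 48970 − 9801 = 39169
r = S_xy / √(S_xx·S_yy) = -4625 / √(1485·39169) = -4625 / √58165965 = -4625 / 7626.6615 = -0.6064
t = r·√(n−2)/√(1−r²) = -0.6064·√8 / √(1−0.367721) = -1.715158 / 0.795160 = -2.157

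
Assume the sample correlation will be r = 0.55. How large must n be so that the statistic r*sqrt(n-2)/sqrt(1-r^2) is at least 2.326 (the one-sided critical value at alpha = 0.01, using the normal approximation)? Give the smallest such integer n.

15

Need r·√(n−2)/√(1−r²) ≥ 2.326
√(n−2) ≥ 2.326·√(1−0.3025) / 0.55 = 2.326·0.835165 / 0.55 = 3.5320
n−2 ≥ 12.4750  ⇒  n ≥ 14.4750
Smallest integer n = 15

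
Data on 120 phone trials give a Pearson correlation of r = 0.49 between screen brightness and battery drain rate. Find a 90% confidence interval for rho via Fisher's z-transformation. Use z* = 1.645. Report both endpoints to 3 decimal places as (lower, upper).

z_r = atanh(0.49) = 0.536060;  SE = 1/√(n−3) = 1/√117 = 0.092450
z-limits: 0.536060 ± 1.645·0.092450 = 0.536060 ± 0.152080 = [0.383980, 0.688140]
ρ-limits: (tanh 0.383980, tanh 0.688140) = (0.366, 0.597)

(0.366, 0.597)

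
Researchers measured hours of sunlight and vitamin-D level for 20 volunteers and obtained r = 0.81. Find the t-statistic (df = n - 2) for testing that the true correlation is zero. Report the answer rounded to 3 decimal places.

1 − r² = 1 − 0.6561 = 0.3439;  √(1−r²) = 0.586430
√(n−2) = √18 = 4.242641
t = r·√(n−2)/√(1−r²) = 0.81 · 4.242641 / 0.586430 = 5.860

5.860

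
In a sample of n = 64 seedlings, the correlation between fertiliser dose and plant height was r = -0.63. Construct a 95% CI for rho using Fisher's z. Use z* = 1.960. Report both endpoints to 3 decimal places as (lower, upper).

Fisher z: z_r = atanh(r) = ½·ln((1+(-0.63))/(1−(-0.63))) = -0.741416
SE(z) = 1/√(n−3) = 1/√61 = 0.128037
95% ⇒ z* = 1.960; margin = 1.960·0.128037 = 0.250953
CI on z-scale: (-0.992369, -0.490463)
Back-transform: tanh(-0.992369) = -0.758371, tanh(-0.490463) = -0.454584

(-0.758, -0.455)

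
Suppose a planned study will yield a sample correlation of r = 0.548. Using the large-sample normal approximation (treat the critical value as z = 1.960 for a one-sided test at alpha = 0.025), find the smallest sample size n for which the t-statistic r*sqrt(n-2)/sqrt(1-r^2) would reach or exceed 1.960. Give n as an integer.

11

Need r·√(n−2)/√(1−r²) ≥ 1.960
√(n−2) ≥ 1.960·√(1−0.300304) / 0.548 = 1.960·0.836478 / 0.548 = 2.9918
n−2 ≥ 8.9509  ⇒  n ≥ 10.9509
Smallest integer n = 11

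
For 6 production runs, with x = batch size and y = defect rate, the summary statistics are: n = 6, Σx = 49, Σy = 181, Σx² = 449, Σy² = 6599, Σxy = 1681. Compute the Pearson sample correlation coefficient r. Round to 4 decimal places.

S_xy = nΣxy − ΣxΣy = 6·1681 − 49·181 = 10086 − 8869 = 1217
S_xx = nΣx² − (Σx)² = 6·449 − 49² = 2694 − 2401 = 293
S_yy = nΣy² − (Σy)² = 6·6599 − 181² = 39594 − 32761 = 6833
r = S_xy / √(S_xx·S_yy) = 1217 / √(293·6833) = 1217 / √2002069 = 1217 / 1414.9449 = 0.8601

0.8601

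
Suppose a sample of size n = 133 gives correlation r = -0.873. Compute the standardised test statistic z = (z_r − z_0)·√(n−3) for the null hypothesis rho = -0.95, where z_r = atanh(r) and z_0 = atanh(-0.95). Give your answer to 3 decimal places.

5.544

z_r = atanh(-0.873) = -1.345555,  z_0 = atanh(-0.95) = -1.831781
SE = 1/√(n−3) = 1/√130 = 0.087706
z = (z_r − z_0)/SE = (-1.345555 − (-1.831781)) / 0.087706 = 0.486226 / 0.087706 = 5.544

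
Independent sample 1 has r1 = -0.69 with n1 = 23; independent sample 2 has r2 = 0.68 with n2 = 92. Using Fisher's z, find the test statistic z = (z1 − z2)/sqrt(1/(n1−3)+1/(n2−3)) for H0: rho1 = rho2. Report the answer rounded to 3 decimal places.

Fisher z-transforms: z1 = atanh(-0.69) = -0.847956, z2 = atanh(0.68) = 0.829114; difference d = -1.677070
Var(d) = 1/20 + 1/89 = 0.0500000 + 0.0112360 = 0.0612360
z = d/√Var(d) = -1.677070 / √0.0612360 = -1.677070 / 0.247459 = -6.777

-6.777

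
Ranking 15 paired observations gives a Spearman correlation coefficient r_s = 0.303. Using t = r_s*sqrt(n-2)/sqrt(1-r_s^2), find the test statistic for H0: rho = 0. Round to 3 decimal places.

1.146

1 − r_s² = 1 − 0.091809 = 0.908191;  √(1−r_s²) = 0.952991
√(n−2) = √13 = 3.605551
t = r_s·√(n−2)/√(1−r_s²) = 0.303 · 3.605551 / 0.952991 = 1.146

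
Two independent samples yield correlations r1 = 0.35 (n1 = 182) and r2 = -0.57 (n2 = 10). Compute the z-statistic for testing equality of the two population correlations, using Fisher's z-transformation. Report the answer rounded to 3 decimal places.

2.629

Fisher z-transforms: z1 = atanh(0.35) = 0.365444, z2 = atanh(-0.57) = -0.647523; difference d = 1.012967
Var(d) = 1/179 + 1/7 = 0.0055866 + 0.1428571 = 0.1484437
z = d/√Var(d) = 1.012967 / √0.1484437 = 1.012967 / 0.385284 = 2.629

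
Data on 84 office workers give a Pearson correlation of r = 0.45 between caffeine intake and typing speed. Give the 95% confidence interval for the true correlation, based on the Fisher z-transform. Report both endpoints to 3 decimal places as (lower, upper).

z_r = atanh(0.45) = 0.484700;  SE = 1/√(n−3) = 1/√81 = 0.111111
z-limits: 0.484700 ± 1.960·0.111111 = 0.484700 ± 0.217778 = [0.266922, 0.702478]
ρ-limits: (tanh 0.266922, tanh 0.702478) = (0.261, 0.606)

(0.261, 0.606)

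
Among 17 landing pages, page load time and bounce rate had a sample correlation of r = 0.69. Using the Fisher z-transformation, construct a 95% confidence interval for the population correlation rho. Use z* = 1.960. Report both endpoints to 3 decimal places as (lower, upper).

(0.313, 0.879)

z_r = atanh(0.69) = 0.847956;  SE = 1/√(n−3) = 1/√14 = 0.267261
z-limits: 0.847956 ± 1.960·0.267261 = 0.847956 ± 0.523832 = [0.324124, 1.371788]
ρ-limits: (tanh 0.324124, tanh 1.371788) = (0.313, 0.879)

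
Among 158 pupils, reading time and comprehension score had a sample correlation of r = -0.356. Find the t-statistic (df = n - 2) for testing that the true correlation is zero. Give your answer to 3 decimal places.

1 − r² = 1 − 0.126736 = 0.873264;  √(1−r²) = 0.934486
√(n−2) = √156 = 12.489996
t = r·√(n−2)/√(1−r²) = -0.356 · 12.489996 / 0.934486 = -4.758

-4.758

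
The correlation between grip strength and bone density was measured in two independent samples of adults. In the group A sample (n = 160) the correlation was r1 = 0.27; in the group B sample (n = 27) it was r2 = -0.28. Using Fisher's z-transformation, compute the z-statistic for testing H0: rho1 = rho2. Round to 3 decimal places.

2.576

Fisher z-transforms: z1 = atanh(0.27) = 0.276864, z2 = atanh(-0.28) = -0.287682; difference d = 0.564546
Var(d) = 1/157 + 1/24 = 0.0063694 + 0.0416667 = 0.0480361
z = d/√Var(d) = 0.564546 / √0.0480361 = 0.564546 / 0.219171 = 2.576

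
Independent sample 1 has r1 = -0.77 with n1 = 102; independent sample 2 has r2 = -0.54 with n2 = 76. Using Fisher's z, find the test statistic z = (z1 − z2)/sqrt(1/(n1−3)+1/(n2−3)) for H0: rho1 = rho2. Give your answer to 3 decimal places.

-2.698

z1 = atanh(-0.77) = -1.020328,  z2 = atanh(-0.54) = -0.604156
SE = √(1/(n1−3) + 1/(n2−3)) = √(1/99 + 1/73) = √(0.0101010 + 0.0136986) = √0.0237996 = 0.154271
z = (z1 − z2)/SE = (-1.020328 − (-0.604156)) / 0.154271 = -0.416172 / 0.154271 = -2.698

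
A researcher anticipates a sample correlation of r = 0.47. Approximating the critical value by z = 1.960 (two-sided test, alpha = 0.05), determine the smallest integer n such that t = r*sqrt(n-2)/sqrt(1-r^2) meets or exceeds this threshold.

Need r·√(n−2)/√(1−r²) ≥ 1.960
√(n−2) ≥ 1.960·√(1−0.2209) / 0.47 = 1.960·0.882666 / 0.47 = 3.6809
n−2 ≥ 13.5490  ⇒  n ≥ 15.5490
Smallest integer n = 16

16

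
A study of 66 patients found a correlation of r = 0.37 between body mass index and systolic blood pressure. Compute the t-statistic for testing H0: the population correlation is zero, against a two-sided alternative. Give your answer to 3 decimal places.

3.186

1 − r² = 1 − 0.1369 = 0.8631;  √(1−r²) = 0.929032
√(n−2) = √64 = 8.000000
t = r·√(n−2)/√(1−r²) = 0.37 · 8.000000 / 0.929032 = 3.186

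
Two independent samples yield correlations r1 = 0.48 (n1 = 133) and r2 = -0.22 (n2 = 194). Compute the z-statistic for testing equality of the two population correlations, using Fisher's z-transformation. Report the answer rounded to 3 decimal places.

z1 = atanh(0.48) = 0.522984,  z2 = atanh(-0.22) = -0.223656
SE = √(1/(n1−3) + 1/(n2−3)) = √(1/130 + 1/191) = √(0.0076923 + 0.0052356) = √0.0129279 = 0.113701
z = (z1 − z2)/SE = (0.522984 − (-0.223656)) / 0.113701 = 0.746640 / 0.113701 = 6.567

6.567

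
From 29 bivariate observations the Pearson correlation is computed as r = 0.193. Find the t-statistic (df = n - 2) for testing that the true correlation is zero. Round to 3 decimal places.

t = r·√(n−2) / √(1−r²) with r = 0.193, n = 29
  = 0.193·√27 / √(1 − 0.037249)
  = 0.193·5.196152 / 0.981199
  = 1.002857 / 0.981199 = 1.022

1.022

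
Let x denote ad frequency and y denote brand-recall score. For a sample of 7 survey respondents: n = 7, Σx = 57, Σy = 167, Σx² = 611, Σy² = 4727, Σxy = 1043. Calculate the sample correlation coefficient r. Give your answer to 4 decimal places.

-0.9593

S_xy = nΣxy − ΣxΣy = 7·1043 − 57·167 = 7301 − 9519 = -2218
S_xx = nΣx² − (Σx)² = 7·611 − 57² = 4277 − 3249 = 1028
S_yy = nΣy² − (Σy)² = 7·4727 − 167² = 33089 − 27889 = 5200
r = S_xy / √(S_xx·S_yy) = -2218 / √(1028·5200) = -2218 / √5345600 = -2218 / 2312.0554 = -0.9593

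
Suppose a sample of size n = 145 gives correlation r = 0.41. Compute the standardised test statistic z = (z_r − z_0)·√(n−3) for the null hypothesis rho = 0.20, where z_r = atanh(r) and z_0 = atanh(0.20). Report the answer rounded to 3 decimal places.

z_r = atanh(0.41) = 0.435611,  z_0 = atanh(0.20) = 0.202733
SE = 1/√(n−3) = 1/√142 = 0.083918
z = (z_r − z_0)/SE = (0.435611 − 0.202733) / 0.083918 = 0.232878 / 0.083918 = 2.775

2.775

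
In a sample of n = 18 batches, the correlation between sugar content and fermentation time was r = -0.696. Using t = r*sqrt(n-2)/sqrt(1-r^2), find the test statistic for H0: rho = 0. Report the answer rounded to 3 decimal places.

1 − r² = 1 − 0.484416 = 0.515584;  √(1−r²) = 0.718042
√(n−2) = √16 = 4.000000
t = r·√(n−2)/√(1−r²) = -0.696 · 4.000000 / 0.718042 = -3.877

-3.877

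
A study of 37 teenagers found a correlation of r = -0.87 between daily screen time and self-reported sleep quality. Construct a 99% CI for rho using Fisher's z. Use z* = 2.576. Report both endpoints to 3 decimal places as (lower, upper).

z_r = atanh(-0.87) = -1.333080;  SE = 1/√(n−3) = 1/√34 = 0.171499
z-limits: -1.333080 ± 2.576·0.171499 = -1.333080 ± 0.441781 = [-1.774861, -0.891299]
ρ-limits: (tanh -1.774861, tanh -0.891299) = (-0.944, -0.712)

(-0.944, -0.712)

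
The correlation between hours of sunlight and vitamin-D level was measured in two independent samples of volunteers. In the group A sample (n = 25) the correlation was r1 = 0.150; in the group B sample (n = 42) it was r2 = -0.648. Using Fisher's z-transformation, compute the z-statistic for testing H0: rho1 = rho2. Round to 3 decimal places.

3.462

z1 = atanh(0.150) = 0.151140,  z2 = atanh(-0.648) = -0.771843
SE = √(1/(n1−3) + 1/(n2−3)) = √(1/22 + 1/39) = √(0.0454545 + 0.0256410) = √0.0710955 = 0.266637
z = (z1 − z2)/SE = (0.151140 − (-0.771843)) / 0.266637 = 0.922983 / 0.266637 = 3.462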